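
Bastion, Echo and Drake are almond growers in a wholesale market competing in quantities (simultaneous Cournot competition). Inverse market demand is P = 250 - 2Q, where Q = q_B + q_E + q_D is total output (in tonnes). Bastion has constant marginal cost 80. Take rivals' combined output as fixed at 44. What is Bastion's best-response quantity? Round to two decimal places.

20.50

With rivals' combined output fixed at 44, Bastion's profit is π_B = (250 - 2·44 - 2q_B)q_B - (80q_B) = (162 - 2q_B)q_B - (80q_B).
∂π_B/∂q_B = 82 - 4q_B = 0, so q_B = 41/2.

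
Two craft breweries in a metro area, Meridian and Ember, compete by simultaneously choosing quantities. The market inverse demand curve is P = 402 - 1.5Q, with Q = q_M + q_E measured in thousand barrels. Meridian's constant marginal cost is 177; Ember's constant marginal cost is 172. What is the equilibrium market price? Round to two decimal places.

250.33

Meridian's profit: π_M = (402 - 1.5Q)q_M - (177q_M). Setting ∂π_M/∂q_M = 0: 225 - 3q_M - (3/2)(q_E) = 0.
Ember's first-order condition: 230 - 3q_E - (3/2)(q_M) = 0.
Rearranging gives the reaction functions q_M = (225 - (3/2)q_E)/3 and q_E = (230 - (3/2)q_M)/3.
Substituting one into the other gives q_M = 440/9 and q_E = 470/9.
Total output Q = 910/9, so price P = 402 - (3/2)·(910/9) = 751/3.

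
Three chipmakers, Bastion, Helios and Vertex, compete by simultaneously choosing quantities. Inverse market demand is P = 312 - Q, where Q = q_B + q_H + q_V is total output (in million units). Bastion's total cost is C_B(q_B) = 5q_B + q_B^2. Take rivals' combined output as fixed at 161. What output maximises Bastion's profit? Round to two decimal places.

36.50

With rivals' combined output fixed at 161, Bastion's profit is π_B = (312 - 161 - q_B)q_B - (5q_B + q_B²) = (151 - q_B)q_B - (5q_B + q_B²).
∂π_B/∂q_B = 146 - 4q_B = 0, so q_B = 73/2.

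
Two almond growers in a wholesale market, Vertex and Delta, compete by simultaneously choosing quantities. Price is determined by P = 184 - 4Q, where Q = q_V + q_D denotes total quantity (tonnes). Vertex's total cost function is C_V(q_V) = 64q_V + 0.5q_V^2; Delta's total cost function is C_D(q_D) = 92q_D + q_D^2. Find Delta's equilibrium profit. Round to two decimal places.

110.58

Vertex's profit: π_V = (184 - 4Q)q_V - (64q_V + (1/2)q_V²). Setting ∂π_V/∂q_V = 0: 120 - 9q_V - 4(q_D) = 0.
Delta's profit: π_D = (184 - 4Q)q_D - (92q_D + q_D²). Setting ∂π_D/∂q_D = 0: 92 - 10q_D - 4(q_V) = 0.
Rearranging gives the reaction functions q_V = (120 - 4q_D)/9 and q_D = (92 - 4q_V)/10.
Solving the pair: q_V = 416/37, q_D = 174/37.
Price P = 184 - 4·(590/37) = 120.2162.
Delta's profit: 120.2162·(174/37) - 92·(174/37) - (174/37)² = 110.5771.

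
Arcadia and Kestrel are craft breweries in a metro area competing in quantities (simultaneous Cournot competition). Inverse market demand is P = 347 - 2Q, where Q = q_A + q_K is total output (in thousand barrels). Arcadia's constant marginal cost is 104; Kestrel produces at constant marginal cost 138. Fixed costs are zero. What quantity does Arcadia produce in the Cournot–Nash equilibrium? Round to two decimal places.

46.17

Arcadia's profit: π_A = (347 - 2Q)q_A - (104q_A). Setting ∂π_A/∂q_A = 0: 243 - 4q_A - 2(q_K) = 0.
Kestrel's first-order condition: 209 - 4q_K - 2(q_A) = 0.
Best responses: q_A = (243 - 2q_K)/4, q_K = (209 - 2q_A)/4.
Solving the pair: q_A = 277/6, q_K = 175/6.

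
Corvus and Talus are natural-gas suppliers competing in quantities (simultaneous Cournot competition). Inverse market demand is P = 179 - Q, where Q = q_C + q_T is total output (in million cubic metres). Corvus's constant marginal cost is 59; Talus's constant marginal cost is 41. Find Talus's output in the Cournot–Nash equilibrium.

Corvus's profit: π_C = (179 - Q)q_C - (59q_C). Setting ∂π_C/∂q_C = 0: 120 - 2q_C - (q_T) = 0.
Talus's profit: π_T = (179 - Q)q_T - (41q_T). Setting ∂π_T/∂q_T = 0: 138 - 2q_T - (q_C) = 0.
Best responses: q_C = (120 - q_T)/2, q_T = (138 - q_C)/2.
Substituting one into the other gives q_C = 34 and q_T = 52.

52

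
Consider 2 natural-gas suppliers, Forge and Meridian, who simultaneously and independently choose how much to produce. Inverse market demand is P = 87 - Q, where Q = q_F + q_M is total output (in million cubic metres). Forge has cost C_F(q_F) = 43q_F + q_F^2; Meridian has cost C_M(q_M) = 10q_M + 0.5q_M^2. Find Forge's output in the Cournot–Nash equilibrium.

5

Forge's profit: π_F = (87 - Q)q_F - (43q_F + q_F²). Setting ∂π_F/∂q_F = 0: 44 - 4q_F - (q_M) = 0.
Meridian's profit: π_M = (87 - Q)q_M - (10q_M + (1/2)q_M²). Setting ∂π_M/∂q_M = 0: 77 - 3q_M - (q_F) = 0.
Best responses: q_F = (44 - q_M)/4, q_M = (77 - q_F)/3.
Substituting one into the other gives q_F = 5 and q_M = 24.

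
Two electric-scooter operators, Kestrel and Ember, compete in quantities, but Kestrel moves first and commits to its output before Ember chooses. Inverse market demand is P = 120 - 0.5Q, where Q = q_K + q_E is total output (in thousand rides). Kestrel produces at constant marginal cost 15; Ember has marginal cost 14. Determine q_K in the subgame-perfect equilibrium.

104

Solve by backward induction. Given q_K, the follower Ember maximises π_E = (120 - (1/2)q_K - (1/2)q_E)q_E - 14q_E.
∂π_E/∂q_E = 106 - (1/2)q_K - q_E = 0 gives the reaction function q_E = (106 - (1/2)q_K).
Kestrel substitutes q_E(q_K) into its own profit: π_K = q_K(120 - (1/2)q_K - (106 - (1/2)q_K)/2) - 15q_K = (67 - (1/4)q_K)q_K - 15q_K.
Maximising: ∂π_K/∂q_K = 52 - (1/2)q_K = 0, giving q_K = 104.
Then q_E = (106 - (1/2)·104) = 54.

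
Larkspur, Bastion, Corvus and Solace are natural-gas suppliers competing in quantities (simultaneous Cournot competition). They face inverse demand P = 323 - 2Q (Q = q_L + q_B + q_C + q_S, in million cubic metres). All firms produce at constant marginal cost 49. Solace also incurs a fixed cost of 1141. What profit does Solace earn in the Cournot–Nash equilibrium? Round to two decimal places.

360.52

Each firm earns π_i = (323 - 2Q)q_i - 49q_i.
Setting ∂π_i/∂q_i = 0 with rivals' quantities fixed: 274 - 4q_i - 2·Σ_{j≠i} q_j = 0.
With identical firms every q_j equals q_i, so Σ_{j≠i} q_j = 3q_i and 274 = 10q_i, giving q_i = 137/5.
Price P = 323 - 2·(548/5) = 519/5.
Solace's profit: (519/5 - 49)·(137/5) - 1141 = 360.5200.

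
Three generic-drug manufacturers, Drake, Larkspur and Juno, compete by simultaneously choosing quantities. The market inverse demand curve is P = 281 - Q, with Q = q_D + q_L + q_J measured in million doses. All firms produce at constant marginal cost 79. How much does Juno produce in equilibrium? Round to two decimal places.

50.50

A representative firm's profit is π_i = q_i(281 - Q) - 79q_i.
Setting ∂π_i/∂q_i = 0 with rivals' quantities fixed: 202 - 2q_i - Σ_{j≠i} q_j = 0.
With identical firms every q_j equals q_i, so Σ_{j≠i} q_j = 2q_i and 202 = 4q_i, giving q_i = 101/2.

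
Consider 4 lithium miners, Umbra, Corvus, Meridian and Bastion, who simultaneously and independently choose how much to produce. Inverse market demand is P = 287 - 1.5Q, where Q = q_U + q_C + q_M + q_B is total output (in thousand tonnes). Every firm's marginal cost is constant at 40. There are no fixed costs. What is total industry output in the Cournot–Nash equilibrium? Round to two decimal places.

Each firm earns π_i = (287 - 1.5Q)q_i - 40q_i.
Setting ∂π_i/∂q_i = 0 with rivals' quantities fixed: 247 - 3q_i - (3/2)·Σ_{j≠i} q_j = 0.
By symmetry each firm produces the same amount; substituting Σ_{j≠i} q_j = 3q_i yields q_i = 247/(15/2) = 494/15.
Total output Q = 494/15 + 494/15 + 494/15 + 494/15 = 1976/15.

131.73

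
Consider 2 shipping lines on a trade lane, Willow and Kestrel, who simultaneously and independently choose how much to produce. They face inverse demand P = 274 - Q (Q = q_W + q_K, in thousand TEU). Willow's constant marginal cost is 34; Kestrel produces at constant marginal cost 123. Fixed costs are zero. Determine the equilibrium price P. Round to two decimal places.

Willow's profit: π_W = (274 - Q)q_W - (34q_W). Setting ∂π_W/∂q_W = 0: 240 - 2q_W - (q_K) = 0.
Kestrel's profit: π_K = (274 - Q)q_K - (123q_K). Setting ∂π_K/∂q_K = 0: 151 - 2q_K - (q_W) = 0.
Best responses: q_W = (240 - q_K)/2, q_K = (151 - q_W)/2.
Solving the pair: q_W = 329/3, q_K = 62/3.
Total output Q = 391/3, so price P = 274 - 391/3 = 431/3.

143.67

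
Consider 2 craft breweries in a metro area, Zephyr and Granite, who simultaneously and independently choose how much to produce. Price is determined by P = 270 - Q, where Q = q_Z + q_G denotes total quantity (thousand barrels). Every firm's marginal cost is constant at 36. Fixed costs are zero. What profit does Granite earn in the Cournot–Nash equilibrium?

6084

A representative firm's profit is π_i = q_i(270 - Q) - 36q_i.
Setting ∂π_i/∂q_i = 0 with rivals' quantities fixed: 234 - 2q_i - q_j = 0.
With identical firms every q_j equals q_i, so q_j = q_i and 234 = 3q_i, giving q_i = 78.
Price P = 270 - 156 = 114.
Granite's profit: (114 - 36)·78 = 6084.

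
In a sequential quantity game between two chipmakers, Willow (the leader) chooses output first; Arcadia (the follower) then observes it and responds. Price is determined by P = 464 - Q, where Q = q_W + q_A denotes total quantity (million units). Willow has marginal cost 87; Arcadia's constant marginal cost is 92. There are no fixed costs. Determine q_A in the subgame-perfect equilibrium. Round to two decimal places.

90.50

The follower Arcadia best-responds to any q_W: π_A = (464 - Q)q_A - 92q_A.
Setting the follower's marginal profit to zero, 372 - q_W - 2q_A = 0, i.e. q_A = (372 - q_W)/2.
Willow substitutes q_A(q_W) into its own profit: π_W = q_W(464 - q_W - (372 - q_W)/2) - 87q_W = (278 - (1/2)q_W)q_W - 87q_W.
Leader FOC: 191 - q_W = 0, so q_W = 191.
Then q_A = (372 - 191)/2 = 181/2.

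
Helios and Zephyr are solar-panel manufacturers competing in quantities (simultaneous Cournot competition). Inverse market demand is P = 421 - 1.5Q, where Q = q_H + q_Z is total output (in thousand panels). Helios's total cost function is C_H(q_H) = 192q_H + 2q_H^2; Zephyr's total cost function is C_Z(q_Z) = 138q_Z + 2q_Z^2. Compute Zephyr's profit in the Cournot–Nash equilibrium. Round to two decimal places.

4294.05

Helios's profit: π_H = (421 - 1.5Q)q_H - (192q_H + 2q_H²). Setting ∂π_H/∂q_H = 0: 229 - 7q_H - (3/2)(q_Z) = 0.
Zephyr's profit: π_Z = (421 - 1.5Q)q_Z - (138q_Z + 2q_Z²). Setting ∂π_Z/∂q_Z = 0: 283 - 7q_Z - (3/2)(q_H) = 0.
Best responses: q_H = (229 - (3/2)q_Z)/7, q_Z = (283 - (3/2)q_H)/7.
Solving the pair: q_H = 25.2086, q_Z = 35.0267.
Price P = 421 - (3/2)·(1024/17) = 330.6471.
Zephyr's profit: 330.6471·35.0267 - 138·35.0267 - 2·35.0267² = 4294.0533.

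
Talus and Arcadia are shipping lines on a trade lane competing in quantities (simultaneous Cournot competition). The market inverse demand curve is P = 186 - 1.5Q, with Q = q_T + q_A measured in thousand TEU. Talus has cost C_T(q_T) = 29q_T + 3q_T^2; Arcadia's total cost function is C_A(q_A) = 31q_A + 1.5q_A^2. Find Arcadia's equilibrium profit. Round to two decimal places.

Talus's profit: π_T = (186 - 1.5Q)q_T - (29q_T + 3q_T²). Setting ∂π_T/∂q_T = 0: 157 - 9q_T - (3/2)(q_A) = 0.
Arcadia's first-order condition: 155 - 6q_A - (3/2)(q_T) = 0.
Rearranging gives the reaction functions q_T = (157 - (3/2)q_A)/9 and q_A = (155 - (3/2)q_T)/6.
Solving the pair: q_T = 946/69, q_A = 1546/69.
Price P = 186 - (3/2)·36.1159 = 131.8261.
Arcadia's profit: 131.8261·(1546/69) - 31·(1546/69) - (3/2)(1546/69)² = 1506.0592.

1506.06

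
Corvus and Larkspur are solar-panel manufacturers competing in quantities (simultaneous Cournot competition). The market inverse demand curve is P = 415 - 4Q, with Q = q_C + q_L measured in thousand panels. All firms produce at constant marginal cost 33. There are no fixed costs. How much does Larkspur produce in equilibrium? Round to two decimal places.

A representative firm's profit is π_i = q_i(415 - 4Q) - 33q_i.
First-order condition (treating rivals' output as given): 382 - 8q_i - 4q_j = 0.
By symmetry each firm produces the same amount; substituting q_j = q_i yields q_i = 382/12 = 191/6.

31.83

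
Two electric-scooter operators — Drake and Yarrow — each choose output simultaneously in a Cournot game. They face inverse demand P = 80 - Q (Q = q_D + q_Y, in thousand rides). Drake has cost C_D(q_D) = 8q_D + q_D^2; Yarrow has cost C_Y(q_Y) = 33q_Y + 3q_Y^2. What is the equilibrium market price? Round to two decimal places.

Drake's profit: π_D = (80 - Q)q_D - (8q_D + q_D²). Setting ∂π_D/∂q_D = 0: 72 - 4q_D - (q_Y) = 0.
Yarrow's first-order condition: 47 - 8q_Y - (q_D) = 0.
Best responses: q_D = (72 - q_Y)/4, q_Y = (47 - q_D)/8.
Solving the pair: q_D = 529/31, q_Y = 116/31.
Total output Q = 645/31, so price P = 80 - 645/31 = 1835/31.

59.19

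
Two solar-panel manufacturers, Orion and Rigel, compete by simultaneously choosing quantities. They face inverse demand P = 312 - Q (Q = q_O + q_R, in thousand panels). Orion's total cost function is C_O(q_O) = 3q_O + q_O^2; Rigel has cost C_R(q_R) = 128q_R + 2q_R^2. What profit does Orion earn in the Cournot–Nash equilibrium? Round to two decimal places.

10544.05

Orion's profit: π_O = (312 - Q)q_O - (3q_O + q_O²). Setting ∂π_O/∂q_O = 0: 309 - 4q_O - (q_R) = 0.
Rigel's first-order condition: 184 - 6q_R - (q_O) = 0.
So q_O = (309 - q_R)/4 and q_R = (184 - q_O)/6.
Substituting one into the other gives q_O = 1670/23 and q_R = 427/23.
Price P = 312 - 91.1739 = 220.8261.
Orion's profit: 220.8261·(1670/23) - 3·(1670/23) - (1670/23)² = 10544.0454.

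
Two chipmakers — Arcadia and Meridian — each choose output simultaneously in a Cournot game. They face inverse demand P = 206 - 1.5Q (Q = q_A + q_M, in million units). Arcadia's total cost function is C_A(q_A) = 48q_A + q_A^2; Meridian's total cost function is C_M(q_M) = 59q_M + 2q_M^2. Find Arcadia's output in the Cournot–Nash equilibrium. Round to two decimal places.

Arcadia's profit: π_A = (206 - 1.5Q)q_A - (48q_A + q_A²). Setting ∂π_A/∂q_A = 0: 158 - 5q_A - (3/2)(q_M) = 0.
Meridian's first-order condition: 147 - 7q_M - (3/2)(q_A) = 0.
Rearranging gives the reaction functions q_A = (158 - (3/2)q_M)/5 and q_M = (147 - (3/2)q_A)/7.
Substituting one into the other gives q_A = 27.0382 and q_M = 1992/131.

27.04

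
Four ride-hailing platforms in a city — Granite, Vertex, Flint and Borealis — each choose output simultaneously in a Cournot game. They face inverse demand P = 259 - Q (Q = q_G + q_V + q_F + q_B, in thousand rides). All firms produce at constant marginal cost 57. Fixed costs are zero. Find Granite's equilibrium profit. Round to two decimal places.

A representative firm's profit is π_i = q_i(259 - Q) - 57q_i.
Setting ∂π_i/∂q_i = 0 with rivals' quantities fixed: 202 - 2q_i - Σ_{j≠i} q_j = 0.
With identical firms every q_j equals q_i, so Σ_{j≠i} q_j = 3q_i and 202 = 5q_i, giving q_i = 202/5.
Price P = 259 - 808/5 = 487/5.
Granite's profit: (487/5 - 57)·(202/5) = 1632.1600.

1632.16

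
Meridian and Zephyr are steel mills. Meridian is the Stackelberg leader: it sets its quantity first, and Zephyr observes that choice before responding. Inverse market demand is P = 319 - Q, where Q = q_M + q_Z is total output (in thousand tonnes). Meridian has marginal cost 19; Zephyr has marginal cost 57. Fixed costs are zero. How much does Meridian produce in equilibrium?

169

The follower Zephyr best-responds to any q_M: π_Z = (319 - Q)q_Z - 57q_Z.
Setting the follower's marginal profit to zero, 262 - q_M - 2q_Z = 0, i.e. q_Z = (262 - q_M)/2.
Meridian substitutes q_Z(q_M) into its own profit: π_M = q_M(319 - q_M - (262 - q_M)/2) - 19q_M = (188 - (1/2)q_M)q_M - 19q_M.
The leader's first-order condition 169 - q_M = 0 yields q_M = 169.
Then q_Z = (262 - 169)/2 = 93/2.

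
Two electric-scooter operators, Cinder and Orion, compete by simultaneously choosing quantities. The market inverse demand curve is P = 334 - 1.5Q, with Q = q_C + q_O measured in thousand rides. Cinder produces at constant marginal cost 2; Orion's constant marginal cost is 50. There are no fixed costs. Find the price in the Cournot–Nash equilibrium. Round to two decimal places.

Cinder's profit: π_C = (334 - 1.5Q)q_C - (2q_C). Setting ∂π_C/∂q_C = 0: 332 - 3q_C - (3/2)(q_O) = 0.
Orion's profit: π_O = (334 - 1.5Q)q_O - (50q_O). Setting ∂π_O/∂q_O = 0: 284 - 3q_O - (3/2)(q_C) = 0.
Best responses: q_C = (332 - (3/2)q_O)/3, q_O = (284 - (3/2)q_C)/3.
Solving the pair: q_C = 760/9, q_O = 472/9.
Total output Q = 1232/9, so price P = 334 - (3/2)·(1232/9) = 386/3.

128.67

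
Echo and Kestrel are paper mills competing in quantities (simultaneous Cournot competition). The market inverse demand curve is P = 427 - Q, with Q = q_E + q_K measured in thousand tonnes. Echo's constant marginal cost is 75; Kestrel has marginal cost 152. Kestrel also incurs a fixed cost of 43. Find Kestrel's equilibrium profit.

4313

Echo's profit: π_E = (427 - Q)q_E - (75q_E). Setting ∂π_E/∂q_E = 0: 352 - 2q_E - (q_K) = 0.
Kestrel's first-order condition: 275 - 2q_K - (q_E) = 0.
So q_E = (352 - q_K)/2 and q_K = (275 - q_E)/2.
Substituting one into the other gives q_E = 143 and q_K = 66.
Price P = 427 - 209 = 218.
Kestrel's profit: (218 - 152)·66 - 43 = 4313.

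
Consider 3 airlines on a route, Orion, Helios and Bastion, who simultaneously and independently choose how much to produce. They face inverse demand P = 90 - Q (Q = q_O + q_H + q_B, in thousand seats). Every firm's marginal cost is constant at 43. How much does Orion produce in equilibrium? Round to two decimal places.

Each firm earns π_i = (90 - Q)q_i - 43q_i.
Setting ∂π_i/∂q_i = 0 with rivals' quantities fixed: 47 - 2q_i - Σ_{j≠i} q_j = 0.
With identical firms every q_j equals q_i, so Σ_{j≠i} q_j = 2q_i and 47 = 4q_i, giving q_i = 47/4.

11.75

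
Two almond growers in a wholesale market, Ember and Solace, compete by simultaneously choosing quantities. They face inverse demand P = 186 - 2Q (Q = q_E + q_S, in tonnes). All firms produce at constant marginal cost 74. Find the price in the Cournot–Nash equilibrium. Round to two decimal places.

111.33

Each firm earns π_i = (186 - 2Q)q_i - 74q_i.
First-order condition (treating rivals' output as given): 112 - 4q_i - 2q_j = 0.
With identical firms every q_j equals q_i, so q_j = q_i and 112 = 6q_i, giving q_i = 56/3.
Total output Q = 112/3, so price P = 186 - 2·(112/3) = 334/3.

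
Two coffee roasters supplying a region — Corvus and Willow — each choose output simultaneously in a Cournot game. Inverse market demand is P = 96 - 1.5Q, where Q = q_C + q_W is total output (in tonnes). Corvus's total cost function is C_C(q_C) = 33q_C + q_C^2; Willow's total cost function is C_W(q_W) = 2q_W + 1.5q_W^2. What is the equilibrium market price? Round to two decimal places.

Corvus's profit: π_C = (96 - 1.5Q)q_C - (33q_C + q_C²). Setting ∂π_C/∂q_C = 0: 63 - 5q_C - (3/2)(q_W) = 0.
Willow's profit: π_W = (96 - 1.5Q)q_W - (2q_W + (3/2)q_W²). Setting ∂π_W/∂q_W = 0: 94 - 6q_W - (3/2)(q_C) = 0.
So q_C = (63 - (3/2)q_W)/5 and q_W = (94 - (3/2)q_C)/6.
Solving the pair: q_C = 316/37, q_W = 1502/111.
Total output Q = 22.0721, so price P = 96 - (3/2)·22.0721 = 62.8919.

62.89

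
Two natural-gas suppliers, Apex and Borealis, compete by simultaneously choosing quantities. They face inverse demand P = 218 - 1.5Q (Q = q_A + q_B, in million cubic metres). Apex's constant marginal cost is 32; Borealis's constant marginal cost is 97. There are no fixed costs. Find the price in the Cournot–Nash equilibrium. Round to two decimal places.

Apex's profit: π_A = (218 - 1.5Q)q_A - (32q_A). Setting ∂π_A/∂q_A = 0: 186 - 3q_A - (3/2)(q_B) = 0.
Borealis's first-order condition: 121 - 3q_B - (3/2)(q_A) = 0.
Rearranging gives the reaction functions q_A = (186 - (3/2)q_B)/3 and q_B = (121 - (3/2)q_A)/3.
Substituting one into the other gives q_A = 502/9 and q_B = 112/9.
Total output Q = 614/9, so price P = 218 - (3/2)·(614/9) = 347/3.

115.67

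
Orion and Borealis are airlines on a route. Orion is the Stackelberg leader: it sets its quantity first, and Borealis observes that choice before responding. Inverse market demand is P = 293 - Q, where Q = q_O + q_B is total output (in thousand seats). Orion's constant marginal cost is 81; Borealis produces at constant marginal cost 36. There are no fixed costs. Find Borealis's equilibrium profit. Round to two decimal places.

Solve by backward induction. Given q_O, the follower Borealis maximises π_B = (293 - q_O - q_B)q_B - 36q_B.
∂π_B/∂q_B = 257 - q_O - 2q_B = 0 gives the reaction function q_B = (257 - q_O)/2.
The leader anticipates this reaction. Substituting into P = 293 - Q gives P = 329/2 - (1/2)q_O, so π_O = (329/2 - (1/2)q_O)q_O - 81q_O.
Maximising: ∂π_O/∂q_O = 167/2 - q_O = 0, giving q_O = 167/2.
Then q_B = (257 - 167/2)/2 = 347/4.
Price P = 293 - 681/4 = 491/4.
Borealis's profit: (491/4 - 36)·(347/4) = 7525.5625.

7525.56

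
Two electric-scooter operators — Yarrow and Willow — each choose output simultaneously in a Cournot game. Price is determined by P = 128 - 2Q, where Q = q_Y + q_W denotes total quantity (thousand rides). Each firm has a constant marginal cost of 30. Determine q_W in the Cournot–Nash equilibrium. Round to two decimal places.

16.33

Each firm earns π_i = (128 - 2Q)q_i - 30q_i.
First-order condition (treating rivals' output as given): 98 - 4q_i - 2q_j = 0.
With identical firms every q_j equals q_i, so q_j = q_i and 98 = 6q_i, giving q_i = 49/3.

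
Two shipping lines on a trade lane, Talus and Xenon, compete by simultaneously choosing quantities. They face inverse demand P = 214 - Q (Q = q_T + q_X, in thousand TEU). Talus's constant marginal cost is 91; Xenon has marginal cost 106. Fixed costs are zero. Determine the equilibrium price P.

Talus's profit: π_T = (214 - Q)q_T - (91q_T). Setting ∂π_T/∂q_T = 0: 123 - 2q_T - (q_X) = 0.
Xenon's first-order condition: 108 - 2q_X - (q_T) = 0.
So q_T = (123 - q_X)/2 and q_X = (108 - q_T)/2.
Solving the pair: q_T = 46, q_X = 31.
Total output Q = 77, so price P = 214 - 77 = 137.

137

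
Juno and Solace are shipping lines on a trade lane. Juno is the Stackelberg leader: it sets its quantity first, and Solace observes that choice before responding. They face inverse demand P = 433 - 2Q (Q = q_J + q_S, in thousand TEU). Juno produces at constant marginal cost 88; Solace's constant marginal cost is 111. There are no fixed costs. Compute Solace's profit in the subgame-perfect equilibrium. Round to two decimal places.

2380.50

The follower Solace best-responds to any q_J: π_S = (433 - 2Q)q_S - 111q_S.
Setting the follower's marginal profit to zero, 322 - 2q_J - 4q_S = 0, i.e. q_S = (322 - 2q_J)/4.
Juno substitutes q_S(q_J) into its own profit: π_J = q_J(433 - 2q_J - (322 - 2q_J)/2) - 88q_J = (272 - q_J)q_J - 88q_J.
Maximising: ∂π_J/∂q_J = 184 - 2q_J = 0, giving q_J = 92.
Then q_S = (322 - 2·92)/4 = 69/2.
Price P = 433 - 2·(253/2) = 180.
Solace's profit: (180 - 111)·(69/2) = 2380.5000.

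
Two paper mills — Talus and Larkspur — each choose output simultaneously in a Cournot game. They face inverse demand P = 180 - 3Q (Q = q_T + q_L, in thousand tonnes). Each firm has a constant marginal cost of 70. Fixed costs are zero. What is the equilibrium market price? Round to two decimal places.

106.67

Each firm earns π_i = (180 - 3Q)q_i - 70q_i.
Setting ∂π_i/∂q_i = 0 with rivals' quantities fixed: 110 - 6q_i - 3q_j = 0.
By symmetry each firm produces the same amount; substituting q_j = q_i yields q_i = 110/9.
Total output Q = 220/9, so price P = 180 - 3·(220/9) = 320/3.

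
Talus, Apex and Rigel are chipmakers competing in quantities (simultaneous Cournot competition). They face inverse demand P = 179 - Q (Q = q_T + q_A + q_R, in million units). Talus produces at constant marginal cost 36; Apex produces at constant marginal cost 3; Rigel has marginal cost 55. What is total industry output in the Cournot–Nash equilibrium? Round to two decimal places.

110.75

Talus's profit: π_T = (179 - Q)q_T - (36q_T). Setting ∂π_T/∂q_T = 0: 143 - 2q_T - (q_A + q_R) = 0.
Apex's first-order condition: 176 - 2q_A - (q_T + q_R) = 0.
Rigel's profit: π_R = (179 - Q)q_R - (55q_R). Setting ∂π_R/∂q_R = 0: 124 - 2q_R - (q_T + q_A) = 0.
Adding the 3 conditions: 443 − 2Q − 2Q = 0, i.e. Q = 443/4.
Back-substituting: q_T = (143 − 443/4) = 129/4, q_A = (176 − 443/4) = 261/4, q_R = (124 − 443/4) = 53/4.
Total output Q = 129/4 + 261/4 + 53/4 = 443/4.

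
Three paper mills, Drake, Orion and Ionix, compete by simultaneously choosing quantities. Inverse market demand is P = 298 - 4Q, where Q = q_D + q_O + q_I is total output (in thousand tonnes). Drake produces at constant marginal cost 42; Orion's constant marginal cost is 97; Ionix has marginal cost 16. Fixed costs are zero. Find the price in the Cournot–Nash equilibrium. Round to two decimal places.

113.25

Drake's profit: π_D = (298 - 4Q)q_D - (42q_D). Setting ∂π_D/∂q_D = 0: 256 - 8q_D - 4(q_O + q_I) = 0.
Orion's first-order condition: 201 - 8q_O - 4(q_D + q_I) = 0.
Ionix's profit: π_I = (298 - 4Q)q_I - (16q_I). Setting ∂π_I/∂q_I = 0: 282 - 8q_I - 4(q_D + q_O) = 0.
Adding the 3 conditions: 739 − 8Q − 8Q = 0, i.e. Q = 739/16.
Back-substituting: q_D = (256 − 739/4)/4 = 285/16, q_O = (201 − 739/4)/4 = 65/16, q_I = (282 − 739/4)/4 = 389/16.
Total output Q = 739/16, so price P = 298 - 4·(739/16) = 453/4.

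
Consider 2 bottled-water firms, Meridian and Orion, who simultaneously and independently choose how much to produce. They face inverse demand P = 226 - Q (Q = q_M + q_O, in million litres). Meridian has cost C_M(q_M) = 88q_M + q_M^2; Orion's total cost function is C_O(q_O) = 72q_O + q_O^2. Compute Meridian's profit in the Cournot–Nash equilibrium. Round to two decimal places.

1408.04

Meridian's profit: π_M = (226 - Q)q_M - (88q_M + q_M²). Setting ∂π_M/∂q_M = 0: 138 - 4q_M - (q_O) = 0.
Orion's profit: π_O = (226 - Q)q_O - (72q_O + q_O²). Setting ∂π_O/∂q_O = 0: 154 - 4q_O - (q_M) = 0.
So q_M = (138 - q_O)/4 and q_O = (154 - q_M)/4.
Solving the pair: q_M = 398/15, q_O = 478/15.
Price P = 226 - 292/5 = 838/5.
Meridian's profit: (838/5)·(398/15) - 88·(398/15) - (398/15)² = 1408.0356.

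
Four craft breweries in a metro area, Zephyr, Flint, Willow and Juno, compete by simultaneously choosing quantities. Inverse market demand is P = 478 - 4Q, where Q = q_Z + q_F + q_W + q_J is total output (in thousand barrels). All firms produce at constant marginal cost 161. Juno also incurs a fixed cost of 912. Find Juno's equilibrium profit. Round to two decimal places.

A representative firm's profit is π_i = q_i(478 - 4Q) - 161q_i.
First-order condition (treating rivals' output as given): 317 - 8q_i - 4·Σ_{j≠i} q_j = 0.
With identical firms every q_j equals q_i, so Σ_{j≠i} q_j = 3q_i and 317 = 20q_i, giving q_i = 317/20.
Price P = 478 - 4·(317/5) = 1122/5.
Juno's profit: (1122/5 - 161)·(317/20) - 912 = 92.8900.

92.89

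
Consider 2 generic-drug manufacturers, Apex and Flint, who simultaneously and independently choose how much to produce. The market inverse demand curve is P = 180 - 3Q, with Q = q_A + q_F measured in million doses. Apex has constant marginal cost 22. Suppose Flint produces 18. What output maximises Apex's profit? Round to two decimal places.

With the rival's output fixed at 18, Apex's profit is π_A = (180 - 3·18 - 3q_A)q_A - (22q_A) = (126 - 3q_A)q_A - (22q_A).
∂π_A/∂q_A = 104 - 6q_A = 0, so q_A = 52/3.

17.33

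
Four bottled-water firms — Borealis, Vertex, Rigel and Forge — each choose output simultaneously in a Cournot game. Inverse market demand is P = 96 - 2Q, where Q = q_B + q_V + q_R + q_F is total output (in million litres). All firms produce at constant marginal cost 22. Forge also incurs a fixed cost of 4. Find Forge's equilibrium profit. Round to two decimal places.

Each firm earns π_i = (96 - 2Q)q_i - 22q_i.
Setting ∂π_i/∂q_i = 0 with rivals' quantities fixed: 74 - 4q_i - 2·Σ_{j≠i} q_j = 0.
With identical firms every q_j equals q_i, so Σ_{j≠i} q_j = 3q_i and 74 = 10q_i, giving q_i = 37/5.
Price P = 96 - 2·(148/5) = 184/5.
Forge's profit: (184/5 - 22)·(37/5) - 4 = 105.5200.

105.52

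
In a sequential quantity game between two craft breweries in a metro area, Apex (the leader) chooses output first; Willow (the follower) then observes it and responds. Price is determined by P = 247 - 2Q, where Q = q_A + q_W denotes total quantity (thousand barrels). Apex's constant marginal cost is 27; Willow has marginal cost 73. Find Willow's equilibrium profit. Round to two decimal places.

210.13

The follower Willow best-responds to any q_A: π_W = (247 - 2Q)q_W - 73q_W.
Setting the follower's marginal profit to zero, 174 - 2q_A - 4q_W = 0, i.e. q_W = (174 - 2q_A)/4.
The leader anticipates this reaction. Substituting into P = 247 - 2Q gives P = 160 - q_A, so π_A = (160 - q_A)q_A - 27q_A.
The leader's first-order condition 133 - 2q_A = 0 yields q_A = 133/2.
Then q_W = (174 - 2·(133/2))/4 = 41/4.
Price P = 247 - 2·(307/4) = 187/2.
Willow's profit: (187/2 - 73)·(41/4) = 1681/8.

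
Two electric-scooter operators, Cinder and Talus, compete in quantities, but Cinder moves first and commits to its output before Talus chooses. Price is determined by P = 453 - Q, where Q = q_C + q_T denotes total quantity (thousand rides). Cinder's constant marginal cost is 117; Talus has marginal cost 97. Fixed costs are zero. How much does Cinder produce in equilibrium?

158

Solve by backward induction. Given q_C, the follower Talus maximises π_T = (453 - q_C - q_T)q_T - 97q_T.
∂π_T/∂q_T = 356 - q_C - 2q_T = 0 gives the reaction function q_T = (356 - q_C)/2.
The leader anticipates this reaction. Substituting into P = 453 - Q gives P = 275 - (1/2)q_C, so π_C = (275 - (1/2)q_C)q_C - 117q_C.
Maximising: ∂π_C/∂q_C = 158 - q_C = 0, giving q_C = 158.
Then q_T = (356 - 158)/2 = 99.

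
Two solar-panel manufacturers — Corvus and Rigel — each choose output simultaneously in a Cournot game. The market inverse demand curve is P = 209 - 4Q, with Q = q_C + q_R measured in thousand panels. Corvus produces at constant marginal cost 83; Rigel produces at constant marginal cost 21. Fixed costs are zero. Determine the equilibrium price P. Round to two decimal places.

104.33

Corvus's profit: π_C = (209 - 4Q)q_C - (83q_C). Setting ∂π_C/∂q_C = 0: 126 - 8q_C - 4(q_R) = 0.
Rigel's profit: π_R = (209 - 4Q)q_R - (21q_R). Setting ∂π_R/∂q_R = 0: 188 - 8q_R - 4(q_C) = 0.
So q_C = (126 - 4q_R)/8 and q_R = (188 - 4q_C)/8.
Substituting one into the other gives q_C = 16/3 and q_R = 125/6.
Total output Q = 157/6, so price P = 209 - 4·(157/6) = 313/3.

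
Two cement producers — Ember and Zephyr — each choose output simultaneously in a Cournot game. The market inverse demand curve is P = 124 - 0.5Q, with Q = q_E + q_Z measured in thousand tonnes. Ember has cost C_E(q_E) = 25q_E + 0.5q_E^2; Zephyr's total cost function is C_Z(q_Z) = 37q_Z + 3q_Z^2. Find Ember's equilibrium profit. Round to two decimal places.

Ember's profit: π_E = (124 - 0.5Q)q_E - (25q_E + (1/2)q_E²). Setting ∂π_E/∂q_E = 0: 99 - 2q_E - (1/2)(q_Z) = 0.
Zephyr's first-order condition: 87 - 7q_Z - (1/2)(q_E) = 0.
So q_E = (99 - (1/2)q_Z)/2 and q_Z = (87 - (1/2)q_E)/7.
Substituting one into the other gives q_E = 47.2364 and q_Z = 498/55.
Price P = 124 - (1/2)·56.2909 = 95.8545.
Ember's profit: 95.8545·47.2364 - 25·47.2364 - (1/2)·47.2364² = 2231.2740.

2231.27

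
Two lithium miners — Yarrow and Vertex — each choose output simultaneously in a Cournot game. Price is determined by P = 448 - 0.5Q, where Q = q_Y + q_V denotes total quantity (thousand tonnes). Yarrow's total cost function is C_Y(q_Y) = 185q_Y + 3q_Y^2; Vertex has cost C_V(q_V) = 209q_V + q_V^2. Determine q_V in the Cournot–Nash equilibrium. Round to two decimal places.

Yarrow's profit: π_Y = (448 - 0.5Q)q_Y - (185q_Y + 3q_Y²). Setting ∂π_Y/∂q_Y = 0: 263 - 7q_Y - (1/2)(q_V) = 0.
Vertex's profit: π_V = (448 - 0.5Q)q_V - (209q_V + q_V²). Setting ∂π_V/∂q_V = 0: 239 - 3q_V - (1/2)(q_Y) = 0.
So q_Y = (263 - (1/2)q_V)/7 and q_V = (239 - (1/2)q_Y)/3.
Solving the pair: q_Y = 32.2651, q_V = 74.2892.

74.29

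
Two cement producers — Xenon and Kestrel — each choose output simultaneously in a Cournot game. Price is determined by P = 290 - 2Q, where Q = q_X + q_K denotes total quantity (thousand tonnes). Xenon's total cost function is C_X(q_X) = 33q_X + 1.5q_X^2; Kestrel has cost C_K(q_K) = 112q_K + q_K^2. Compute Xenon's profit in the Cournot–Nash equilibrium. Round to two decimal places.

3409.34

Xenon's profit: π_X = (290 - 2Q)q_X - (33q_X + (3/2)q_X²). Setting ∂π_X/∂q_X = 0: 257 - 7q_X - 2(q_K) = 0.
Kestrel's profit: π_K = (290 - 2Q)q_K - (112q_K + q_K²). Setting ∂π_K/∂q_K = 0: 178 - 6q_K - 2(q_X) = 0.
Rearranging gives the reaction functions q_X = (257 - 2q_K)/7 and q_K = (178 - 2q_X)/6.
Substituting one into the other gives q_X = 593/19 and q_K = 366/19.
Price P = 290 - 2·(959/19) = 189.0526.
Xenon's profit: 189.0526·(593/19) - 33·(593/19) - (3/2)(593/19)² = 3409.3393.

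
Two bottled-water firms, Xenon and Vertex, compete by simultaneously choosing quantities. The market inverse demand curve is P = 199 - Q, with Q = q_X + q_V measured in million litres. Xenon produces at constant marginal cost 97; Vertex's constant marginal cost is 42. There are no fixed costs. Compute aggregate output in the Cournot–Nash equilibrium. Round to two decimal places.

86.33

Xenon's profit: π_X = (199 - Q)q_X - (97q_X). Setting ∂π_X/∂q_X = 0: 102 - 2q_X - (q_V) = 0.
Vertex's first-order condition: 157 - 2q_V - (q_X) = 0.
Best responses: q_X = (102 - q_V)/2, q_V = (157 - q_X)/2.
Solving the pair: q_X = 47/3, q_V = 212/3.
Total output Q = 47/3 + 212/3 = 259/3.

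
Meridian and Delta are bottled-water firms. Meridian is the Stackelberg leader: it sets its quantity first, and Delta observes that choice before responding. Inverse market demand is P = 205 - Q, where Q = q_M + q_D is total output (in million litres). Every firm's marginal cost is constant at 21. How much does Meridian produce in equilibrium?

92

Solve by backward induction. Given q_M, the follower Delta maximises π_D = (205 - q_M - q_D)q_D - 21q_D.
∂π_D/∂q_D = 184 - q_M - 2q_D = 0 gives the reaction function q_D = (184 - q_M)/2.
The leader anticipates this reaction. Substituting into P = 205 - Q gives P = 113 - (1/2)q_M, so π_M = (113 - (1/2)q_M)q_M - 21q_M.
Leader FOC: 92 - q_M = 0, so q_M = 92.
Then q_D = (184 - 92)/2 = 46.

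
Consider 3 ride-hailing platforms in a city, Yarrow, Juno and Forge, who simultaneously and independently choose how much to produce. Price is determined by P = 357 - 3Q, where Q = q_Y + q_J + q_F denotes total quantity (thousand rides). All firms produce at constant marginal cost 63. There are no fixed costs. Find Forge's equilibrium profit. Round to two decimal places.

Each firm earns π_i = (357 - 3Q)q_i - 63q_i.
Setting ∂π_i/∂q_i = 0 with rivals' quantities fixed: 294 - 6q_i - 3·Σ_{j≠i} q_j = 0.
With identical firms every q_j equals q_i, so Σ_{j≠i} q_j = 2q_i and 294 = 12q_i, giving q_i = 49/2.
Price P = 357 - 3·(147/2) = 273/2.
Forge's profit: (273/2 - 63)·(49/2) = 1800.7500.

1800.75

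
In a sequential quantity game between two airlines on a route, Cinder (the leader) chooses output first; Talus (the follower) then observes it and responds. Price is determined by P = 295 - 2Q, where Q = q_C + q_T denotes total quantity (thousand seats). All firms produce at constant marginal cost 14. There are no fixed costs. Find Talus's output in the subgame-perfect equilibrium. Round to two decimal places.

The follower Talus best-responds to any q_C: π_T = (295 - 2Q)q_T - 14q_T.
Setting the follower's marginal profit to zero, 281 - 2q_C - 4q_T = 0, i.e. q_T = (281 - 2q_C)/4.
The leader anticipates this reaction. Substituting into P = 295 - 2Q gives P = 309/2 - q_C, so π_C = (309/2 - q_C)q_C - 14q_C.
Leader FOC: 281/2 - 2q_C = 0, so q_C = 281/4.
Then q_T = (281 - 2·(281/4))/4 = 281/8.

35.13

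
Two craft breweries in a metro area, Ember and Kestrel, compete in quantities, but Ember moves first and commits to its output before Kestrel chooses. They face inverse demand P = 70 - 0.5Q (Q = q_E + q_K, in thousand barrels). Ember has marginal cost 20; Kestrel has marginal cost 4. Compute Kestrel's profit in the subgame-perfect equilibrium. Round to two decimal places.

The follower Kestrel best-responds to any q_E: π_K = (70 - 0.5Q)q_K - 4q_K.
Setting the follower's marginal profit to zero, 66 - (1/2)q_E - q_K = 0, i.e. q_K = (66 - (1/2)q_E).
Ember substitutes q_K(q_E) into its own profit: π_E = q_E(70 - (1/2)q_E - (66 - (1/2)q_E)/2) - 20q_E = (37 - (1/4)q_E)q_E - 20q_E.
Maximising: ∂π_E/∂q_E = 17 - (1/2)q_E = 0, giving q_E = 34.
Then q_K = (66 - (1/2)·34) = 49.
Price P = 70 - (1/2)·83 = 57/2.
Kestrel's profit: (57/2 - 4)·49 = 1200.5000.

1200.50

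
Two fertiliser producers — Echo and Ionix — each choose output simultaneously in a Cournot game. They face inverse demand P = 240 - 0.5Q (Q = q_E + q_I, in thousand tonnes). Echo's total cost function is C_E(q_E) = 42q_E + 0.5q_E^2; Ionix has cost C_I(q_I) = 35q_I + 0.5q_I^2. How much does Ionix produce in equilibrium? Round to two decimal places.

Echo's profit: π_E = (240 - 0.5Q)q_E - (42q_E + (1/2)q_E²). Setting ∂π_E/∂q_E = 0: 198 - 2q_E - (1/2)(q_I) = 0.
Ionix's profit: π_I = (240 - 0.5Q)q_I - (35q_I + (1/2)q_I²). Setting ∂π_I/∂q_I = 0: 205 - 2q_I - (1/2)(q_E) = 0.
So q_E = (198 - (1/2)q_I)/2 and q_I = (205 - (1/2)q_E)/2.
Solving the pair: q_E = 1174/15, q_I = 1244/15.

82.93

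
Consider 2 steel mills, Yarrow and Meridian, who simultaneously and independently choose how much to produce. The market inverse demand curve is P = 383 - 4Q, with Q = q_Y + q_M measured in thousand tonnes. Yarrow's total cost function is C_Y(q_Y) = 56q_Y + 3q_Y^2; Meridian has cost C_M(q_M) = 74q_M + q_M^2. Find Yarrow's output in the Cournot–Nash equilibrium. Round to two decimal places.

Yarrow's profit: π_Y = (383 - 4Q)q_Y - (56q_Y + 3q_Y²). Setting ∂π_Y/∂q_Y = 0: 327 - 14q_Y - 4(q_M) = 0.
Meridian's profit: π_M = (383 - 4Q)q_M - (74q_M + q_M²). Setting ∂π_M/∂q_M = 0: 309 - 10q_M - 4(q_Y) = 0.
So q_Y = (327 - 4q_M)/14 and q_M = (309 - 4q_Y)/10.
Solving the pair: q_Y = 1017/62, q_M = 1509/62.

16.40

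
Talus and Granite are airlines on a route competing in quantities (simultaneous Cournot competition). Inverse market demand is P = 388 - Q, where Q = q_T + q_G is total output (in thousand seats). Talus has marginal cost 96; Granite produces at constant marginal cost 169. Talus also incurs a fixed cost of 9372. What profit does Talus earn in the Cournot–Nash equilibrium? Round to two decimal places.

5430.78

Talus's profit: π_T = (388 - Q)q_T - (96q_T). Setting ∂π_T/∂q_T = 0: 292 - 2q_T - (q_G) = 0.
Granite's profit: π_G = (388 - Q)q_G - (169q_G). Setting ∂π_G/∂q_G = 0: 219 - 2q_G - (q_T) = 0.
Best responses: q_T = (292 - q_G)/2, q_G = (219 - q_T)/2.
Solving the pair: q_T = 365/3, q_G = 146/3.
Price P = 388 - 511/3 = 653/3.
Talus's profit: (653/3 - 96)·(365/3) - 9372 = 5430.7778.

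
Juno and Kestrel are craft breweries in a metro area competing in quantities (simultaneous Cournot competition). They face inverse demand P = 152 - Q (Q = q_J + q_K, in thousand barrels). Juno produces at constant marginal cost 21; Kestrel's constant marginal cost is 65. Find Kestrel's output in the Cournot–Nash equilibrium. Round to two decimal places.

Juno's profit: π_J = (152 - Q)q_J - (21q_J). Setting ∂π_J/∂q_J = 0: 131 - 2q_J - (q_K) = 0.
Kestrel's profit: π_K = (152 - Q)q_K - (65q_K). Setting ∂π_K/∂q_K = 0: 87 - 2q_K - (q_J) = 0.
Best responses: q_J = (131 - q_K)/2, q_K = (87 - q_J)/2.
Solving the pair: q_J = 175/3, q_K = 43/3.

14.33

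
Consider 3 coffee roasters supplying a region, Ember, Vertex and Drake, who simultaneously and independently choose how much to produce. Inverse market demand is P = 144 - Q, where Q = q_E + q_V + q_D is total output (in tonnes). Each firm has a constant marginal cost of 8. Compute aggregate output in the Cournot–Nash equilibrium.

102

Each firm earns π_i = (144 - Q)q_i - 8q_i.
First-order condition (treating rivals' output as given): 136 - 2q_i - Σ_{j≠i} q_j = 0.
By symmetry each firm produces the same amount; substituting Σ_{j≠i} q_j = 2q_i yields q_i = 136/4 = 34.
Total output Q = 34 + 34 + 34 = 102.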